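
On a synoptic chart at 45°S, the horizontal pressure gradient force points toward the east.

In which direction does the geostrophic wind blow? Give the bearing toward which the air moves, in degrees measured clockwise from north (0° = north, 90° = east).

The pressure-gradient force points toward the east (bearing 090°).
Geostrophic balance: in the Southern Hemisphere the Coriolis force deflects motion to the left, so the geostrophic wind blows 90° to the left of the pressure-gradient force (low pressure on the right).
Rotating 090° by 90° counterclockwise gives 000° — the wind blows toward the north.

000°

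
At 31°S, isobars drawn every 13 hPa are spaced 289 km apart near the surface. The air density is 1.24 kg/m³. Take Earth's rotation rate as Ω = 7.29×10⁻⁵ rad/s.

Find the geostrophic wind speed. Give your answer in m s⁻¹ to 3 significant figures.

Coriolis parameter at 31°S:
f = 2Ω sin φ = 2 × 7.29×10⁻⁵ × sin 31° = 7.51×10⁻⁵ s⁻¹
Pressure gradient: |∂P/∂n| = 1300 Pa / 289000 m = 4.50×10⁻³ Pa/m
Geostrophic balance (pressure-gradient force = Coriolis force):
V_g = (1/(fρ)) |∂P/∂n| = 4.50×10⁻³ / (7.51×10⁻⁵ × 1.24) = 48.3 m/s

48.3 m s⁻¹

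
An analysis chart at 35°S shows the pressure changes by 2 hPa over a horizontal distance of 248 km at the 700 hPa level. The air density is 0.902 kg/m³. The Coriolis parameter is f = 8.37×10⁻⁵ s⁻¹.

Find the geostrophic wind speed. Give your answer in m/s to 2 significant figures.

Pressure gradient: |∂P/∂n| = 200 Pa / 248000 m = 8.06×10⁻⁴ Pa/m
Geostrophic balance (pressure-gradient force = Coriolis force):
V_g = (1/(fρ)) |∂P/∂n| = 8.06×10⁻⁴ / (8.37×10⁻⁵ × 0.902) = 10.7 m/s

11 m/s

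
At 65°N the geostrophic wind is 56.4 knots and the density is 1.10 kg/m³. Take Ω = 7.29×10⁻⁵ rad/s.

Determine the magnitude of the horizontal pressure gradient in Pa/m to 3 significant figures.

Coriolis parameter at 65°N:
f = 2Ω sin φ = 2 × 7.29×10⁻⁵ × sin 65° = 1.32×10⁻⁴ s⁻¹
Wind speed in SI: 56.4 knots = 29.0 m/s
Geostrophic balance rearranged: |∂P/∂n| = f ρ V_g
|∂P/∂n| = 1.32×10⁻⁴ × 1.10 × 29.0 = 4.22×10⁻³ Pa/m

4.22×10⁻³ Pa/m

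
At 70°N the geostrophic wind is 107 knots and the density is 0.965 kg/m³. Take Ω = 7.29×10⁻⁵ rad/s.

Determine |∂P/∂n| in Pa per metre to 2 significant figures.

7.3×10⁻³ Pa/m

Coriolis parameter at 70°N:
f = 2Ω sin φ = 2 × 7.29×10⁻⁵ × sin 70° = 1.37×10⁻⁴ s⁻¹
Wind speed in SI: 107 knots = 55.0 m/s
Geostrophic balance rearranged: |∂P/∂n| = f ρ V_g
|∂P/∂n| = 1.37×10⁻⁴ × 0.965 × 55.0 = 7.28×10⁻³ Pa/m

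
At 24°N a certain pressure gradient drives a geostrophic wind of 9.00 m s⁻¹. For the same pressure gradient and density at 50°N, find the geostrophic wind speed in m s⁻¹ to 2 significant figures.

4.8 m s⁻¹

With the same pressure gradient and density, V_g ∝ 1/f ∝ 1/sin φ.
V₂ = V₁ · sin φ₁ / sin φ₂ = 9.00 × sin 24° / sin 50°
V₂ = 9.00 × 0.4067/0.7660 = 4.8 m s⁻¹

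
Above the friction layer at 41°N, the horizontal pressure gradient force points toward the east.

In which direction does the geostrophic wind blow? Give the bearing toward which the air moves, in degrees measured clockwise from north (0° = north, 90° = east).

The pressure-gradient force points toward the east (bearing 090°).
Geostrophic balance: in the Northern Hemisphere the Coriolis force deflects motion to the right, so the geostrophic wind blows 90° to the right of the pressure-gradient force (low pressure on the left).
Rotating 090° by 90° clockwise gives 180° — the wind blows toward the south.

180°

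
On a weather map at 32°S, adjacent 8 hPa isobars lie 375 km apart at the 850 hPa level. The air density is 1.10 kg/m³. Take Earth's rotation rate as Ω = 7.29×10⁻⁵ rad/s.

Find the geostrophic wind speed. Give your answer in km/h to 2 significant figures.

Coriolis parameter at 32°S:
f = 2Ω sin φ = 2 × 7.29×10⁻⁵ × sin 32° = 7.73×10⁻⁵ s⁻¹
Pressure gradient: |∂P/∂n| = 800 Pa / 375000 m = 2.13×10⁻³ Pa/m
Geostrophic balance (pressure-gradient force = Coriolis force):
V_g = (1/(fρ)) |∂P/∂n| = 2.13×10⁻³ / (7.73×10⁻⁵ × 1.10) = 25.1 m/s
Converting: 25.1 m/s × 3.6 = 90 km/h

90 km/h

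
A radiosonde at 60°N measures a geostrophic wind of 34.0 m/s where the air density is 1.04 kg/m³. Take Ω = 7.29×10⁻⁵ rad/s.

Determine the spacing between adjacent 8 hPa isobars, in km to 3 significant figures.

179 km

Coriolis parameter at 60°N:
f = 2Ω sin φ = 2 × 7.29×10⁻⁵ × sin 60° = 1.26×10⁻⁴ s⁻¹
Geostrophic balance rearranged: |∂P/∂n| = f ρ V_g
|∂P/∂n| = 1.26×10⁻⁴ × 1.04 × 34.0 = 4.46×10⁻³ Pa/m
Isobar spacing: Δn = ΔP/|∂P/∂n| = 800 Pa / 4.46×10⁻³ Pa/m = 179180 m ≈ 179 km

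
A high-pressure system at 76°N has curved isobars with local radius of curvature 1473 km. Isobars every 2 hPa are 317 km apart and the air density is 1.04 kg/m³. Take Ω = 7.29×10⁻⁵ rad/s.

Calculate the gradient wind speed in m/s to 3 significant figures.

4.38 m/s

Coriolis parameter at 76°N:
f = 2Ω sin φ = 2 × 7.29×10⁻⁵ × sin 76° = 1.41×10⁻⁴ s⁻¹
Pressure gradient: |∂P/∂n| = 200 Pa / 317000 m = 6.31×10⁻⁴ Pa/m
Geostrophic speed: V_g = |∂P/∂n|/(fρ) = 6.31×10⁻⁴/(1.41×10⁻⁴ × 1.04) = 4.29 m/s
Around a high, pressure-gradient force acts outward with centrifugal, so Coriolis balances both:
fV = (1/ρ)|∂P/∂n| + V²/R  →  V² − fR·V + fR·V_g = 0
With fR = 1.41×10⁻⁴ × 1473×10³ m = 208 m/s:
V = [fR − √((fR)² − 4 fR V_g)]/2 = [208 − √(208² − 4×208×4.29)]/2 = 4.38 m/s
Supergeostrophic (V > V_g = 4.29 m/s), as expected around a high.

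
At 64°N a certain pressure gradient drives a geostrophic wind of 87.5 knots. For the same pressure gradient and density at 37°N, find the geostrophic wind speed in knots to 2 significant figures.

With the same pressure gradient and density, V_g ∝ 1/f ∝ 1/sin φ.
V₂ = V₁ · sin φ₁ / sin φ₂ = 87.5 × sin 64° / sin 37°
V₂ = 87.5 × 0.8988/0.6018 = 130 knots

130 knots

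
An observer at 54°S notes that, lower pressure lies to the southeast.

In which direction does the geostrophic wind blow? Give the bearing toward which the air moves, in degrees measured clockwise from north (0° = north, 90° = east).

045°

The pressure-gradient force points toward the southeast (bearing 135°).
Geostrophic balance: in the Southern Hemisphere the Coriolis force deflects motion to the left, so the geostrophic wind blows 90° to the left of the pressure-gradient force (low pressure on the right).
Rotating 135° by 90° counterclockwise gives 045° — the wind blows toward the northeast.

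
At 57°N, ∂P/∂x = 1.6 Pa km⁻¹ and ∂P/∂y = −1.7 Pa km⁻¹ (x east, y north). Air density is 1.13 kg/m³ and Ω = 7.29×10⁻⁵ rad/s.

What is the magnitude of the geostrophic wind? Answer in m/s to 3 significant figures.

Coriolis parameter at 57°N:
f = 2Ω sin φ = 2 × 7.29×10⁻⁵ × sin 57° = 1.22×10⁻⁴ s⁻¹
Component geostrophic relations (x east, y north):
u_g = −(1/(fρ)) ∂P/∂y,  v_g = (1/(fρ)) ∂P/∂x
u_g = −(−1.7×10⁻³)/(1.22×10⁻⁴ × 1.13) = 12.3 m/s;  v_g = (1.6×10⁻³)/(1.22×10⁻⁴ × 1.13) = 11.6 m/s
|V_g| = √(u_g² + v_g²) = 16.9 m/s

16.9 m/s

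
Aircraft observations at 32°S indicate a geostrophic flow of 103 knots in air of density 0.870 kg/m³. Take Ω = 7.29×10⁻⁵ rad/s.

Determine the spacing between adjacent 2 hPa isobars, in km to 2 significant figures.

56 km

Coriolis parameter at 32°S:
f = 2Ω sin φ = 2 × 7.29×10⁻⁵ × sin 32° = 7.73×10⁻⁵ s⁻¹
Wind speed in SI: 103 knots = 53.0 m/s
Geostrophic balance rearranged: |∂P/∂n| = f ρ V_g
|∂P/∂n| = 7.73×10⁻⁵ × 0.870 × 53.0 = 3.56×10⁻³ Pa/m
Isobar spacing: Δn = ΔP/|∂P/∂n| = 200 Pa / 3.56×10⁻³ Pa/m = 56152 m ≈ 56 km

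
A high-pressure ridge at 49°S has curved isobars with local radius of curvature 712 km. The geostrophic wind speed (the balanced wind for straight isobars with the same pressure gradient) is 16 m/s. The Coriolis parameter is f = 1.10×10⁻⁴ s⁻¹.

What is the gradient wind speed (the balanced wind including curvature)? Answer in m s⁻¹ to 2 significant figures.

22 m s⁻¹

Around a high, pressure-gradient force acts outward with centrifugal, so Coriolis balances both:
fV = (1/ρ)|∂P/∂n| + V²/R  →  V² − fR·V + fR·V_g = 0
With fR = 1.10×10⁻⁴ × 712×10³ m = 78.3 m/s:
V = [fR − √((fR)² − 4 fR V_g)]/2 = [78.3 − √(78.3² − 4×78.3×16)]/2 = 22.4 m/s
Supergeostrophic (V > V_g = 16 m/s), as expected around a high.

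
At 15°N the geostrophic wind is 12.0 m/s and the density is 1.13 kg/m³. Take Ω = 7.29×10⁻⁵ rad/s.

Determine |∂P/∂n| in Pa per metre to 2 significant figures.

Coriolis parameter at 15°N:
f = 2Ω sin φ = 2 × 7.29×10⁻⁵ × sin 15° = 3.77×10⁻⁵ s⁻¹
Geostrophic balance rearranged: |∂P/∂n| = f ρ V_g
|∂P/∂n| = 3.77×10⁻⁵ × 1.13 × 12.0 = 5.12×10⁻⁴ Pa/m

5.1×10⁻⁴ Pa/m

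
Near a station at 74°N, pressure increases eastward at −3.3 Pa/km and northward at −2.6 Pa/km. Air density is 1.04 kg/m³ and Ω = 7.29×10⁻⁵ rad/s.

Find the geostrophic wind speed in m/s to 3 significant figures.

28.8 m/s

Coriolis parameter at 74°N:
f = 2Ω sin φ = 2 × 7.29×10⁻⁵ × sin 74° = 1.40×10⁻⁴ s⁻¹
Component geostrophic relations (x east, y north):
u_g = −(1/(fρ)) ∂P/∂y,  v_g = (1/(fρ)) ∂P/∂x
u_g = −(−2.6×10⁻³)/(1.40×10⁻⁴ × 1.04) = 17.8 m/s;  v_g = (−3.3×10⁻³)/(1.40×10⁻⁴ × 1.04) = −22.6 m/s
|V_g| = √(u_g² + v_g²) = 28.8 m/s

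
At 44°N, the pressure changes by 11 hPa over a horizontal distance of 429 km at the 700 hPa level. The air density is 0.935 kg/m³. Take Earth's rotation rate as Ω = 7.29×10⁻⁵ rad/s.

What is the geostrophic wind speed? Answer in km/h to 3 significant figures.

97.5 km/h

Coriolis parameter at 44°N:
f = 2Ω sin φ = 2 × 7.29×10⁻⁵ × sin 44° = 1.01×10⁻⁴ s⁻¹
Pressure gradient: |∂P/∂n| = 1100 Pa / 429000 m = 2.56×10⁻³ Pa/m
Geostrophic balance (pressure-gradient force = Coriolis force):
V_g = (1/(fρ)) |∂P/∂n| = 2.56×10⁻³ / (1.01×10⁻⁴ × 0.935) = 27.1 m/s
Converting: 27.1 m/s × 3.6 = 97.5 km/h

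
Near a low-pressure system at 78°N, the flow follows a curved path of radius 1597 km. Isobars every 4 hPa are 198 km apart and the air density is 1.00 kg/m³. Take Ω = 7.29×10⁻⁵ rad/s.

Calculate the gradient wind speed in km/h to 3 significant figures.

Coriolis parameter at 78°N:
f = 2Ω sin φ = 2 × 7.29×10⁻⁵ × sin 78° = 1.43×10⁻⁴ s⁻¹
Pressure gradient: |∂P/∂n| = 400 Pa / 198000 m = 2.02×10⁻³ Pa/m
Geostrophic speed: V_g = |∂P/∂n|/(fρ) = 2.02×10⁻³/(1.43×10⁻⁴ × 1.00) = 14.2 m/s
Around a low, centrifugal force acts outward with Coriolis, so pressure-gradient force balances both:
(1/ρ)|∂P/∂n| = fV + V²/R  →  V² + fR·V − fR·V_g = 0
With fR = 1.43×10⁻⁴ × 1597×10³ m = 228 m/s:
V = [−fR + √((fR)² + 4 fR V_g)]/2 = [−228 + √(228² + 4×228×14.2)]/2 = 13.4 m/s
Subgeostrophic (V < V_g = 14.2 m/s), as expected around a low.
Converting: 13.4 m/s × 3.6 = 48.2 km/h

48.2 km/h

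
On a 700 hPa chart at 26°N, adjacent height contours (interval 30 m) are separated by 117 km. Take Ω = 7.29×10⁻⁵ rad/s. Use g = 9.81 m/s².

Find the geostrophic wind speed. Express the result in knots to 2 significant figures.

77 knots

Coriolis parameter at 26°N:
f = 2Ω sin φ = 2 × 7.29×10⁻⁵ × sin 26° = 6.39×10⁻⁵ s⁻¹
Height gradient: |∂Z/∂n| = 30 m / 117000 m = 2.56×10⁻⁴
On a pressure surface, geostrophic balance gives V_g = (g/f)|∂Z/∂n|:
V_g = 9.81 × 2.56×10⁻⁴ / 6.39×10⁻⁵ = 39.4 m/s
Converting: 39.4 m/s × 1.944 = 77 knots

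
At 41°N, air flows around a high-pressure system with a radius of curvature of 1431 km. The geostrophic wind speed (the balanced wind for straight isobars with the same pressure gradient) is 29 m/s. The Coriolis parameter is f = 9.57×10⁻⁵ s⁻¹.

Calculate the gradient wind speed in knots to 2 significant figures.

81 knots

Around a high, pressure-gradient force acts outward with centrifugal, so Coriolis balances both:
fV = (1/ρ)|∂P/∂n| + V²/R  →  V² − fR·V + fR·V_g = 0
With fR = 9.57×10⁻⁵ × 1431×10³ m = 137 m/s:
V = [fR − √((fR)² − 4 fR V_g)]/2 = [137 − √(137² − 4×137×29)]/2 = 41.7 m/s
Supergeostrophic (V > V_g = 29 m/s), as expected around a high.
Converting: 41.7 m/s × 1.944 = 81 knots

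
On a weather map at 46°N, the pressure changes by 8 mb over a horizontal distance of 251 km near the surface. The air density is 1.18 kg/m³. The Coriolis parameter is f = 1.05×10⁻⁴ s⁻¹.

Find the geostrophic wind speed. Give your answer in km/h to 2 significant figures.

93 km/h

Pressure gradient: |∂P/∂n| = 800 Pa / 251000 m = 3.19×10⁻³ Pa/m
Geostrophic balance (pressure-gradient force = Coriolis force):
V_g = (1/(fρ)) |∂P/∂n| = 3.19×10⁻³ / (1.05×10⁻⁴ × 1.18) = 25.7 m/s
Converting: 25.7 m/s × 3.6 = 93 km/h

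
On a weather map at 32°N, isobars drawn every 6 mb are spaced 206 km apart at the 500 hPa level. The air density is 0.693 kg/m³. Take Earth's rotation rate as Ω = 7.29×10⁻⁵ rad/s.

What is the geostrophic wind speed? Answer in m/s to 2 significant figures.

Coriolis parameter at 32°N:
f = 2Ω sin φ = 2 × 7.29×10⁻⁵ × sin 32° = 7.73×10⁻⁵ s⁻¹
Pressure gradient: |∂P/∂n| = 600 Pa / 206000 m = 2.91×10⁻³ Pa/m
Geostrophic balance (pressure-gradient force = Coriolis force):
V_g = (1/(fρ)) |∂P/∂n| = 2.91×10⁻³ / (7.73×10⁻⁵ × 0.693) = 54.4 m/s

54 m/s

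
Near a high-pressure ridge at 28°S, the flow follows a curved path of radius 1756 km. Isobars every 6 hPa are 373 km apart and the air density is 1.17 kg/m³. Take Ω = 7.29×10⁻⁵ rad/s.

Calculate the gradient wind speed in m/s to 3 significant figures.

25.5 m/s

Coriolis parameter at 28°S:
f = 2Ω sin φ = 2 × 7.29×10⁻⁵ × sin 28° = 6.84×10⁻⁵ s⁻¹
Pressure gradient: |∂P/∂n| = 600 Pa / 373000 m = 1.61×10⁻³ Pa/m
Geostrophic speed: V_g = |∂P/∂n|/(fρ) = 1.61×10⁻³/(6.84×10⁻⁵ × 1.17) = 20.1 m/s
Around a high, pressure-gradient force acts outward with centrifugal, so Coriolis balances both:
fV = (1/ρ)|∂P/∂n| + V²/R  →  V² − fR·V + fR·V_g = 0
With fR = 6.84×10⁻⁵ × 1756×10³ m = 120 m/s:
V = [fR − √((fR)² − 4 fR V_g)]/2 = [120 − √(120² − 4×120×20.1)]/2 = 25.5 m/s
Supergeostrophic (V > V_g = 20.1 m/s), as expected around a high.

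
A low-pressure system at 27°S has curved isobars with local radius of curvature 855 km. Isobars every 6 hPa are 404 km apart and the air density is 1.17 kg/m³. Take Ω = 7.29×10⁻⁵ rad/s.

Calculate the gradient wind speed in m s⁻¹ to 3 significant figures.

Coriolis parameter at 27°S:
f = 2Ω sin φ = 2 × 7.29×10⁻⁵ × sin 27° = 6.62×10⁻⁵ s⁻¹
Pressure gradient: |∂P/∂n| = 600 Pa / 404000 m = 1.49×10⁻³ Pa/m
Geostrophic speed: V_g = |∂P/∂n|/(fρ) = 1.49×10⁻³/(6.62×10⁻⁵ × 1.17) = 19.2 m/s
Around a low, centrifugal force acts outward with Coriolis, so pressure-gradient force balances both:
(1/ρ)|∂P/∂n| = fV + V²/R  →  V² + fR·V − fR·V_g = 0
With fR = 6.62×10⁻⁵ × 855×10³ m = 56.6 m/s:
V = [−fR + √((fR)² + 4 fR V_g)]/2 = [−56.6 + √(56.6² + 4×56.6×19.2)]/2 = 15.1 m/s
Subgeostrophic (V < V_g = 19.2 m/s), as expected around a low.

15.1 m s⁻¹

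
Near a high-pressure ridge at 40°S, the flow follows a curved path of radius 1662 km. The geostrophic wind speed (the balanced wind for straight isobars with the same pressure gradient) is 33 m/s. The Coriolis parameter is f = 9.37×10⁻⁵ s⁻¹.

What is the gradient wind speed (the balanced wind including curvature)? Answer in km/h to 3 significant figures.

171 km/h

Around a high, pressure-gradient force acts outward with centrifugal, so Coriolis balances both:
fV = (1/ρ)|∂P/∂n| + V²/R  →  V² − fR·V + fR·V_g = 0
With fR = 9.37×10⁻⁵ × 1662×10³ m = 156 m/s:
V = [fR − √((fR)² − 4 fR V_g)]/2 = [156 − √(156² − 4×156×33)]/2 = 47.5 m/s
Supergeostrophic (V > V_g = 33 m/s), as expected around a high.
Converting: 47.5 m/s × 3.6 = 171 km/h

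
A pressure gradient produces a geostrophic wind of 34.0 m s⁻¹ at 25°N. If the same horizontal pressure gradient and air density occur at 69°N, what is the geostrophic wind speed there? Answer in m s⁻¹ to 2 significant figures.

With the same pressure gradient and density, V_g ∝ 1/f ∝ 1/sin φ.
V₂ = V₁ · sin φ₁ / sin φ₂ = 34.0 × sin 25° / sin 69°
V₂ = 34.0 × 0.4226/0.9336 = 15 m s⁻¹

15 m s⁻¹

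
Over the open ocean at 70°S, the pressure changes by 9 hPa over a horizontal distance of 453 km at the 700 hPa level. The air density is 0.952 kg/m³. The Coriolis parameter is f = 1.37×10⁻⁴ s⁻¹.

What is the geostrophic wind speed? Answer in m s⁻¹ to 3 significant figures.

15.2 m s⁻¹

Pressure gradient: |∂P/∂n| = 900 Pa / 453000 m = 1.99×10⁻³ Pa/m
Geostrophic balance (pressure-gradient force = Coriolis force):
V_g = (1/(fρ)) |∂P/∂n| = 1.99×10⁻³ / (1.37×10⁻⁴ × 0.952) = 15.2 m/s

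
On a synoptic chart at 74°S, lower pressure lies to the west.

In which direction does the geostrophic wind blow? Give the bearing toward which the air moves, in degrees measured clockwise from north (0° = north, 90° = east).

180°

The pressure-gradient force points toward the west (bearing 270°).
Geostrophic balance: in the Southern Hemisphere the Coriolis force deflects motion to the left, so the geostrophic wind blows 90° to the left of the pressure-gradient force (low pressure on the right).
Rotating 270° by 90° counterclockwise gives 180° — the wind blows toward the south.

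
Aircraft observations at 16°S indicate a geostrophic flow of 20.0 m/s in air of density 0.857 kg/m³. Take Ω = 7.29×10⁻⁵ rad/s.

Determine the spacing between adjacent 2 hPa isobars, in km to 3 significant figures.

290 km

Coriolis parameter at 16°S:
f = 2Ω sin φ = 2 × 7.29×10⁻⁵ × sin 16° = 4.02×10⁻⁵ s⁻¹
Geostrophic balance rearranged: |∂P/∂n| = f ρ V_g
|∂P/∂n| = 4.02×10⁻⁵ × 0.857 × 20.0 = 6.89×10⁻⁴ Pa/m
Isobar spacing: Δn = ΔP/|∂P/∂n| = 200 Pa / 6.89×10⁻⁴ Pa/m = 290351 m ≈ 290 km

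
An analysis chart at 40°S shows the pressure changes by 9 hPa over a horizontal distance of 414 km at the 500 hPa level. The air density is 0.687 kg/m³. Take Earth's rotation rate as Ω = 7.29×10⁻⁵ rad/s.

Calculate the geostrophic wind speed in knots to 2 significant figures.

66 knots

Coriolis parameter at 40°S:
f = 2Ω sin φ = 2 × 7.29×10⁻⁵ × sin 40° = 9.37×10⁻⁵ s⁻¹
Pressure gradient: |∂P/∂n| = 900 Pa / 414000 m = 2.17×10⁻³ Pa/m
Geostrophic balance (pressure-gradient force = Coriolis force):
V_g = (1/(fρ)) |∂P/∂n| = 2.17×10⁻³ / (9.37×10⁻⁵ × 0.687) = 33.8 m/s
Converting: 33.8 m/s × 1.944 = 66 knots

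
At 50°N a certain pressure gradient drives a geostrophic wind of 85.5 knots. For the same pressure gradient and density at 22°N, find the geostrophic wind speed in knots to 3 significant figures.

With the same pressure gradient and density, V_g ∝ 1/f ∝ 1/sin φ.
V₂ = V₁ · sin φ₁ / sin φ₂ = 85.5 × sin 50° / sin 22°
V₂ = 85.5 × 0.7660/0.3746 = 175 knots

175 knots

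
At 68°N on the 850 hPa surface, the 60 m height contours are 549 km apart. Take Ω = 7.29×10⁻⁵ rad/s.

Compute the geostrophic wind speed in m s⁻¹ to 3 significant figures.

7.93 m s⁻¹

Coriolis parameter at 68°N:
f = 2Ω sin φ = 2 × 7.29×10⁻⁵ × sin 68° = 1.35×10⁻⁴ s⁻¹
Height gradient: |∂Z/∂n| = 60 m / 549000 m = 1.09×10⁻⁴
On a pressure surface, geostrophic balance gives V_g = (g/f)|∂Z/∂n|:
V_g = 9.81 × 1.09×10⁻⁴ / 1.35×10⁻⁴ = 7.93 m/s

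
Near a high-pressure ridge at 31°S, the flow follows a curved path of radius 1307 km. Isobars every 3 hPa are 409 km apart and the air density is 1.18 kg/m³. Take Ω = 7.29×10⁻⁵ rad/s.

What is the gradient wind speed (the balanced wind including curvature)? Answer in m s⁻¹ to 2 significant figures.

Coriolis parameter at 31°S:
f = 2Ω sin φ = 2 × 7.29×10⁻⁵ × sin 31° = 7.51×10⁻⁵ s⁻¹
Pressure gradient: |∂P/∂n| = 300 Pa / 409000 m = 7.33×10⁻⁴ Pa/m
Geostrophic speed: V_g = |∂P/∂n|/(fρ) = 7.33×10⁻⁴/(7.51×10⁻⁵ × 1.18) = 8.28 m/s
Around a high, pressure-gradient force acts outward with centrifugal, so Coriolis balances both:
fV = (1/ρ)|∂P/∂n| + V²/R  →  V² − fR·V + fR·V_g = 0
With fR = 7.51×10⁻⁵ × 1307×10³ m = 98.1 m/s:
V = [fR − √((fR)² − 4 fR V_g)]/2 = [98.1 − √(98.1² − 4×98.1×8.28)]/2 = 9.13 m/s
Supergeostrophic (V > V_g = 8.28 m/s), as expected around a high.

9.1 m s⁻¹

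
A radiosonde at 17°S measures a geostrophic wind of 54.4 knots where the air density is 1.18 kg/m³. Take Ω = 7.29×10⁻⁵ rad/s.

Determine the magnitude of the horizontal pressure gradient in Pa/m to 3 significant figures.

1.41×10⁻³ Pa/m

Coriolis parameter at 17°S:
f = 2Ω sin φ = 2 × 7.29×10⁻⁵ × sin 17° = 4.26×10⁻⁵ s⁻¹
Wind speed in SI: 54.4 knots = 28.0 m/s
Geostrophic balance rearranged: |∂P/∂n| = f ρ V_g
|∂P/∂n| = 4.26×10⁻⁵ × 1.18 × 28.0 = 1.41×10⁻³ Pa/m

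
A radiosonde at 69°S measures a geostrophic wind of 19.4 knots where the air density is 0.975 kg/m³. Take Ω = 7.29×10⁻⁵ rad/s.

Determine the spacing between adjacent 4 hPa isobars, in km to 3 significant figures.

302 km

Coriolis parameter at 69°S:
f = 2Ω sin φ = 2 × 7.29×10⁻⁵ × sin 69° = 1.36×10⁻⁴ s⁻¹
Wind speed in SI: 19.4 knots = 9.98 m/s
Geostrophic balance rearranged: |∂P/∂n| = f ρ V_g
|∂P/∂n| = 1.36×10⁻⁴ × 0.975 × 9.98 = 1.32×10⁻³ Pa/m
Isobar spacing: Δn = ΔP/|∂P/∂n| = 400 Pa / 1.32×10⁻³ Pa/m = 302000 m ≈ 302 km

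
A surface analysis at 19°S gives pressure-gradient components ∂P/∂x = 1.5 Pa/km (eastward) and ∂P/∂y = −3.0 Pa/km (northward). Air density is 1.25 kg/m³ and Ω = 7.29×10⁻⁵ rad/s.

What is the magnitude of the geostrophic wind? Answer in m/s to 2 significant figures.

Coriolis parameter at 19°S:
f = 2Ω sin φ = 2 × 7.29×10⁻⁵ × sin 19° = 4.75×10⁻⁵ s⁻¹
In the Southern Hemisphere f is negative: f = −4.75×10⁻⁵ s⁻¹.
Component geostrophic relations (x east, y north):
u_g = −(1/(fρ)) ∂P/∂y,  v_g = (1/(fρ)) ∂P/∂x
u_g = −(−3.0×10⁻³)/(−4.75×10⁻⁵ × 1.25) = −50.6 m/s;  v_g = (1.5×10⁻³)/(−4.75×10⁻⁵ × 1.25) = −25.3 m/s
|V_g| = √(u_g² + v_g²) = 56.5 m/s

57 m/s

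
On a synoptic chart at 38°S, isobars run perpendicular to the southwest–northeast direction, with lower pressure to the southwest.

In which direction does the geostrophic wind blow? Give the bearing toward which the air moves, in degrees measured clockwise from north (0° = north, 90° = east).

135°

The pressure-gradient force points toward the southwest (bearing 225°).
Geostrophic balance: in the Southern Hemisphere the Coriolis force deflects motion to the left, so the geostrophic wind blows 90° to the left of the pressure-gradient force (low pressure on the right).
Rotating 225° by 90° counterclockwise gives 135° — the wind blows toward the southeast.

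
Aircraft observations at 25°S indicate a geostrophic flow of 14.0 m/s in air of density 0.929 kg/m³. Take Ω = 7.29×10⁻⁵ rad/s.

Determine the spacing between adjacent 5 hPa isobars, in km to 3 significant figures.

Coriolis parameter at 25°S:
f = 2Ω sin φ = 2 × 7.29×10⁻⁵ × sin 25° = 6.16×10⁻⁵ s⁻¹
Geostrophic balance rearranged: |∂P/∂n| = f ρ V_g
|∂P/∂n| = 6.16×10⁻⁵ × 0.929 × 14.0 = 8.01×10⁻⁴ Pa/m
Isobar spacing: Δn = ΔP/|∂P/∂n| = 500 Pa / 8.01×10⁻⁴ Pa/m = 623908 m ≈ 624 km

624 km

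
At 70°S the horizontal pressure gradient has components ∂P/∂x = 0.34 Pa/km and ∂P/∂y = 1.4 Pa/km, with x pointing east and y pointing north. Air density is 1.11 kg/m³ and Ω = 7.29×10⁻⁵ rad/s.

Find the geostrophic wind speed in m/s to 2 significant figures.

Coriolis parameter at 70°S:
f = 2Ω sin φ = 2 × 7.29×10⁻⁵ × sin 70° = 1.37×10⁻⁴ s⁻¹
In the Southern Hemisphere f is negative: f = −1.37×10⁻⁴ s⁻¹.
Component geostrophic relations (x east, y north):
u_g = −(1/(fρ)) ∂P/∂y,  v_g = (1/(fρ)) ∂P/∂x
u_g = −(1.4×10⁻³)/(−1.37×10⁻⁴ × 1.11) = 9.21 m/s;  v_g = (0.34×10⁻³)/(−1.37×10⁻⁴ × 1.11) = −2.24 m/s
|V_g| = √(u_g² + v_g²) = 9.47 m/s

9.5 m/s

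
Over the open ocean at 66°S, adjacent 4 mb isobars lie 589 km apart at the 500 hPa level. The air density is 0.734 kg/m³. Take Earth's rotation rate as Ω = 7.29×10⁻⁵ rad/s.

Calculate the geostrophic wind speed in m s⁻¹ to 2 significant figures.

6.9 m s⁻¹

Coriolis parameter at 66°S:
f = 2Ω sin φ = 2 × 7.29×10⁻⁵ × sin 66° = 1.33×10⁻⁴ s⁻¹
Pressure gradient: |∂P/∂n| = 400 Pa / 589000 m = 6.79×10⁻⁴ Pa/m
Geostrophic balance (pressure-gradient force = Coriolis force):
V_g = (1/(fρ)) |∂P/∂n| = 6.79×10⁻⁴ / (1.33×10⁻⁴ × 0.734) = 6.95 m/s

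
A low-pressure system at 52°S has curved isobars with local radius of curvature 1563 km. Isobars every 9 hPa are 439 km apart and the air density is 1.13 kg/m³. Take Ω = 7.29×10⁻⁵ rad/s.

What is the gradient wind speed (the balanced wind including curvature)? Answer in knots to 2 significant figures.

28 knots

Coriolis parameter at 52°S:
f = 2Ω sin φ = 2 × 7.29×10⁻⁵ × sin 52° = 1.15×10⁻⁴ s⁻¹
Pressure gradient: |∂P/∂n| = 900 Pa / 439000 m = 2.05×10⁻³ Pa/m
Geostrophic speed: V_g = |∂P/∂n|/(fρ) = 2.05×10⁻³/(1.15×10⁻⁴ × 1.13) = 15.8 m/s
Around a low, centrifugal force acts outward with Coriolis, so pressure-gradient force balances both:
(1/ρ)|∂P/∂n| = fV + V²/R  →  V² + fR·V − fR·V_g = 0
With fR = 1.15×10⁻⁴ × 1563×10³ m = 180 m/s:
V = [−fR + √((fR)² + 4 fR V_g)]/2 = [−180 + √(180² + 4×180×15.8)]/2 = 14.6 m/s
Subgeostrophic (V < V_g = 15.8 m/s), as expected around a low.
Converting: 14.6 m/s × 1.944 = 28 knots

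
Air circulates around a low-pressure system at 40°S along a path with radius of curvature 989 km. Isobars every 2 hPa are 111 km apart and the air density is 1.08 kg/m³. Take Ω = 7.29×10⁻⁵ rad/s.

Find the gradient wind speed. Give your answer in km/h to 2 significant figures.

55 km/h

Coriolis parameter at 40°S:
f = 2Ω sin φ = 2 × 7.29×10⁻⁵ × sin 40° = 9.37×10⁻⁵ s⁻¹
Pressure gradient: |∂P/∂n| = 200 Pa / 111000 m = 1.80×10⁻³ Pa/m
Geostrophic speed: V_g = |∂P/∂n|/(fρ) = 1.80×10⁻³/(9.37×10⁻⁵ × 1.08) = 17.8 m/s
Around a low, centrifugal force acts outward with Coriolis, so pressure-gradient force balances both:
(1/ρ)|∂P/∂n| = fV + V²/R  →  V² + fR·V − fR·V_g = 0
With fR = 9.37×10⁻⁵ × 989×10³ m = 92.7 m/s:
V = [−fR + √((fR)² + 4 fR V_g)]/2 = [−92.7 + √(92.7² + 4×92.7×17.8)]/2 = 15.3 m/s
Subgeostrophic (V < V_g = 17.8 m/s), as expected around a low.
Converting: 15.3 m/s × 3.6 = 55 km/h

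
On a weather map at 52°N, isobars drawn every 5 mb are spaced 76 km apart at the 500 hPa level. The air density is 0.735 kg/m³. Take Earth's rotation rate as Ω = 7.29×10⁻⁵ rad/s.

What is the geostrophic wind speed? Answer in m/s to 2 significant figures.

Coriolis parameter at 52°N:
f = 2Ω sin φ = 2 × 7.29×10⁻⁵ × sin 52° = 1.15×10⁻⁴ s⁻¹
Pressure gradient: |∂P/∂n| = 500 Pa / 76000 m = 6.58×10⁻³ Pa/m
Geostrophic balance (pressure-gradient force = Coriolis force):
V_g = (1/(fρ)) |∂P/∂n| = 6.58×10⁻³ / (1.15×10⁻⁴ × 0.735) = 77.9 m/s

78 m/s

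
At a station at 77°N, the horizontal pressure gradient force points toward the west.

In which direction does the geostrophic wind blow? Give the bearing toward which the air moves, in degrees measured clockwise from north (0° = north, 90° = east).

The pressure-gradient force points toward the west (bearing 270°).
Geostrophic balance: in the Northern Hemisphere the Coriolis force deflects motion to the right, so the geostrophic wind blows 90° to the right of the pressure-gradient force (low pressure on the left).
Rotating 270° by 90° clockwise gives 000° — the wind blows toward the north.

000°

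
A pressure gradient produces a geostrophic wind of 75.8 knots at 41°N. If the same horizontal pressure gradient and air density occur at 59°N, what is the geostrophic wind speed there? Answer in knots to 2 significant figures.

58 knots

With the same pressure gradient and density, V_g ∝ 1/f ∝ 1/sin φ.
V₂ = V₁ · sin φ₁ / sin φ₂ = 75.8 × sin 41° / sin 59°
V₂ = 75.8 × 0.6561/0.8572 = 58 knots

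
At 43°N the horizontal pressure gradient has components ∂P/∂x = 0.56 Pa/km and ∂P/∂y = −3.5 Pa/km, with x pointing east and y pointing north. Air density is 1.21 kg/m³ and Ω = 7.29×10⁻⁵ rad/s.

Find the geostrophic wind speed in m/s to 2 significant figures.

29 m/s

Coriolis parameter at 43°N:
f = 2Ω sin φ = 2 × 7.29×10⁻⁵ × sin 43° = 9.94×10⁻⁵ s⁻¹
Component geostrophic relations (x east, y north):
u_g = −(1/(fρ)) ∂P/∂y,  v_g = (1/(fρ)) ∂P/∂x
u_g = −(−3.5×10⁻³)/(9.94×10⁻⁵ × 1.21) = 29.1 m/s;  v_g = (0.56×10⁻³)/(9.94×10⁻⁵ × 1.21) = 4.65 m/s
|V_g| = √(u_g² + v_g²) = 29.5 m/s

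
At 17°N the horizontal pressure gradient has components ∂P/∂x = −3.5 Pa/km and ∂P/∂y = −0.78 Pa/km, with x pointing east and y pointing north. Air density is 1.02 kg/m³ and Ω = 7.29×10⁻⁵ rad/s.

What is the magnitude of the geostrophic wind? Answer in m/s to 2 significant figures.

Coriolis parameter at 17°N:
f = 2Ω sin φ = 2 × 7.29×10⁻⁵ × sin 17° = 4.26×10⁻⁵ s⁻¹
Component geostrophic relations (x east, y north):
u_g = −(1/(fρ)) ∂P/∂y,  v_g = (1/(fρ)) ∂P/∂x
u_g = −(−0.78×10⁻³)/(4.26×10⁻⁵ × 1.02) = 17.9 m/s;  v_g = (−3.5×10⁻³)/(4.26×10⁻⁵ × 1.02) = −80.5 m/s
|V_g| = √(u_g² + v_g²) = 82.5 m/s

82 m/s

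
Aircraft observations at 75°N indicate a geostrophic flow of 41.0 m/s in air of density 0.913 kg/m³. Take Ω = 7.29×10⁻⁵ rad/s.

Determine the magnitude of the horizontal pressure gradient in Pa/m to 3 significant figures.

5.27×10⁻³ Pa/m

Coriolis parameter at 75°N:
f = 2Ω sin φ = 2 × 7.29×10⁻⁵ × sin 75° = 1.41×10⁻⁴ s⁻¹
Geostrophic balance rearranged: |∂P/∂n| = f ρ V_g
|∂P/∂n| = 1.41×10⁻⁴ × 0.913 × 41.0 = 5.27×10⁻³ Pa/m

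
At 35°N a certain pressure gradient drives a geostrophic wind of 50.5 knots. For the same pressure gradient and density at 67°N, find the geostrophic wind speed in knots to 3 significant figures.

31.5 knots

With the same pressure gradient and density, V_g ∝ 1/f ∝ 1/sin φ.
V₂ = V₁ · sin φ₁ / sin φ₂ = 50.5 × sin 35° / sin 67°
V₂ = 50.5 × 0.5736/0.9205 = 31.5 knots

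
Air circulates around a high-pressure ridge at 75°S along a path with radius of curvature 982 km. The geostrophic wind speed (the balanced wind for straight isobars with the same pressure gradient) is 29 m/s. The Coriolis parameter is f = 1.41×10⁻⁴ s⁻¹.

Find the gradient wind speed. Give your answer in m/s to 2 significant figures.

41 m/s

Around a high, pressure-gradient force acts outward with centrifugal, so Coriolis balances both:
fV = (1/ρ)|∂P/∂n| + V²/R  →  V² − fR·V + fR·V_g = 0
With fR = 1.41×10⁻⁴ × 982×10³ m = 138 m/s:
V = [fR − √((fR)² − 4 fR V_g)]/2 = [138 − √(138² − 4×138×29)]/2 = 41.3 m/s
Supergeostrophic (V > V_g = 29 m/s), as expected around a high.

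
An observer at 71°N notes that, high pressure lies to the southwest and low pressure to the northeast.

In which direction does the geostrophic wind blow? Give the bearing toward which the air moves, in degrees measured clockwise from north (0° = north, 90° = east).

135°

The pressure-gradient force points toward the northeast (bearing 045°).
Geostrophic balance: in the Northern Hemisphere the Coriolis force deflects motion to the right, so the geostrophic wind blows 90° to the right of the pressure-gradient force (low pressure on the left).
Rotating 045° by 90° clockwise gives 135° — the wind blows toward the southeast.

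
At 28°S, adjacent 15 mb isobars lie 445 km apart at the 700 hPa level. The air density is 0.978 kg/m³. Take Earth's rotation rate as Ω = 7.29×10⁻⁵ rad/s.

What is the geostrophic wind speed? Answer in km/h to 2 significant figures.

Coriolis parameter at 28°S:
f = 2Ω sin φ = 2 × 7.29×10⁻⁵ × sin 28° = 6.84×10⁻⁵ s⁻¹
Pressure gradient: |∂P/∂n| = 1500 Pa / 445000 m = 3.37×10⁻³ Pa/m
Geostrophic balance (pressure-gradient force = Coriolis force):
V_g = (1/(fρ)) |∂P/∂n| = 3.37×10⁻³ / (6.84×10⁻⁵ × 0.978) = 50.4 m/s
Converting: 50.4 m/s × 3.6 = 180 km/h

180 km/h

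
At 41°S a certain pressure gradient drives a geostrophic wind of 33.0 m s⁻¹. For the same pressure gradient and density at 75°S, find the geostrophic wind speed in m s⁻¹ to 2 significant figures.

With the same pressure gradient and density, V_g ∝ 1/f ∝ 1/sin φ.
V₂ = V₁ · sin φ₁ / sin φ₂ = 33.0 × sin 41° / sin 75°
V₂ = 33.0 × 0.6561/0.9659 = 22 m s⁻¹

22 m s⁻¹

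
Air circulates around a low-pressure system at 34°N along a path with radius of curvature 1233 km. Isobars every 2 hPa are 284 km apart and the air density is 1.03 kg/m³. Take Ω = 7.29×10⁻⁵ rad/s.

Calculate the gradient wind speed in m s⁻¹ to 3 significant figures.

7.78 m s⁻¹

Coriolis parameter at 34°N:
f = 2Ω sin φ = 2 × 7.29×10⁻⁵ × sin 34° = 8.15×10⁻⁵ s⁻¹
Pressure gradient: |∂P/∂n| = 200 Pa / 284000 m = 7.04×10⁻⁴ Pa/m
Geostrophic speed: V_g = |∂P/∂n|/(fρ) = 7.04×10⁻⁴/(8.15×10⁻⁵ × 1.03) = 8.39 m/s
Around a low, centrifugal force acts outward with Coriolis, so pressure-gradient force balances both:
(1/ρ)|∂P/∂n| = fV + V²/R  →  V² + fR·V − fR·V_g = 0
With fR = 8.15×10⁻⁵ × 1233×10³ m = 101 m/s:
V = [−fR + √((fR)² + 4 fR V_g)]/2 = [−101 + √(101² + 4×101×8.39)]/2 = 7.78 m/s
Subgeostrophic (V < V_g = 8.39 m/s), as expected around a low.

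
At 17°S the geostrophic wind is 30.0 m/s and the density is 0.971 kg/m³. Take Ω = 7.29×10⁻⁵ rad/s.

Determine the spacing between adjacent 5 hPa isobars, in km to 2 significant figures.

Coriolis parameter at 17°S:
f = 2Ω sin φ = 2 × 7.29×10⁻⁵ × sin 17° = 4.26×10⁻⁵ s⁻¹
Geostrophic balance rearranged: |∂P/∂n| = f ρ V_g
|∂P/∂n| = 4.26×10⁻⁵ × 0.971 × 30.0 = 1.24×10⁻³ Pa/m
Isobar spacing: Δn = ΔP/|∂P/∂n| = 500 Pa / 1.24×10⁻³ Pa/m = 402658 m ≈ 400 km

400 km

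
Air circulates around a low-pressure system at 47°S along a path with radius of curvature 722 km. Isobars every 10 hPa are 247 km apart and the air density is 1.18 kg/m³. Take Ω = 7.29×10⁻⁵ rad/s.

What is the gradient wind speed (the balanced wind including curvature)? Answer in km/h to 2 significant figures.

Coriolis parameter at 47°S:
f = 2Ω sin φ = 2 × 7.29×10⁻⁵ × sin 47° = 1.07×10⁻⁴ s⁻¹
Pressure gradient: |∂P/∂n| = 1000 Pa / 247000 m = 4.05×10⁻³ Pa/m
Geostrophic speed: V_g = |∂P/∂n|/(fρ) = 4.05×10⁻³/(1.07×10⁻⁴ × 1.18) = 32.2 m/s
Around a low, centrifugal force acts outward with Coriolis, so pressure-gradient force balances both:
(1/ρ)|∂P/∂n| = fV + V²/R  →  V² + fR·V − fR·V_g = 0
With fR = 1.07×10⁻⁴ × 722×10³ m = 77.0 m/s:
V = [−fR + √((fR)² + 4 fR V_g)]/2 = [−77.0 + √(77.0² + 4×77.0×32.2)]/2 = 24.4 m/s
Subgeostrophic (V < V_g = 32.2 m/s), as expected around a low.
Converting: 24.4 m/s × 3.6 = 88 km/h

88 km/h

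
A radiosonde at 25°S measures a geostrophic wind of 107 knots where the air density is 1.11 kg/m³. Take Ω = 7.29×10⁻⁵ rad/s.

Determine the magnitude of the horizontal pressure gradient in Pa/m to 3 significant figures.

Coriolis parameter at 25°S:
f = 2Ω sin φ = 2 × 7.29×10⁻⁵ × sin 25° = 6.16×10⁻⁵ s⁻¹
Wind speed in SI: 107 knots = 55.0 m/s
Geostrophic balance rearranged: |∂P/∂n| = f ρ V_g
|∂P/∂n| = 6.16×10⁻⁵ × 1.11 × 55.0 = 3.76×10⁻³ Pa/m

3.76×10⁻³ Pa/m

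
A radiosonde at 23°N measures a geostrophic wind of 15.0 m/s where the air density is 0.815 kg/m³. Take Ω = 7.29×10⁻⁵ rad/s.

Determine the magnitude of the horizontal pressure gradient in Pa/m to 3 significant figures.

Coriolis parameter at 23°N:
f = 2Ω sin φ = 2 × 7.29×10⁻⁵ × sin 23° = 5.70×10⁻⁵ s⁻¹
Geostrophic balance rearranged: |∂P/∂n| = f ρ V_g
|∂P/∂n| = 5.70×10⁻⁵ × 0.815 × 15.0 = 6.96×10⁻⁴ Pa/m

6.96×10⁻⁴ Pa/m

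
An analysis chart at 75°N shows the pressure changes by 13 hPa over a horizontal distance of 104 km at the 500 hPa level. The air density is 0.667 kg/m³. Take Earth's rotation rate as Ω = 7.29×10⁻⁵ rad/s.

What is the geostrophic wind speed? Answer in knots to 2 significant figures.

260 knots

Coriolis parameter at 75°N:
f = 2Ω sin φ = 2 × 7.29×10⁻⁵ × sin 75° = 1.41×10⁻⁴ s⁻¹
Pressure gradient: |∂P/∂n| = 1300 Pa / 104000 m = 1.25×10⁻² Pa/m
Geostrophic balance (pressure-gradient force = Coriolis force):
V_g = (1/(fρ)) |∂P/∂n| = 1.25×10⁻² / (1.41×10⁻⁴ × 0.667) = 133 m/s
Converting: 133 m/s × 1.944 = 260 knots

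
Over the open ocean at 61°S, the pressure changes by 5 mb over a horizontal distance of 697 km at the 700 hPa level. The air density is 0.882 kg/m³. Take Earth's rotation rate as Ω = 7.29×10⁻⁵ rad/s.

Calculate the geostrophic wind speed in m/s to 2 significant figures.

Coriolis parameter at 61°S:
f = 2Ω sin φ = 2 × 7.29×10⁻⁵ × sin 61° = 1.28×10⁻⁴ s⁻¹
Pressure gradient: |∂P/∂n| = 500 Pa / 697000 m = 7.17×10⁻⁴ Pa/m
Geostrophic balance (pressure-gradient force = Coriolis force):
V_g = (1/(fρ)) |∂P/∂n| = 7.17×10⁻⁴ / (1.28×10⁻⁴ × 0.882) = 6.38 m/s

6.4 m/s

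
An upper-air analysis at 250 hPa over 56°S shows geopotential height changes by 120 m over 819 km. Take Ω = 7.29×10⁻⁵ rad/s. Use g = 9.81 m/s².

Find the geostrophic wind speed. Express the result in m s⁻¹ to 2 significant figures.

12 m s⁻¹

Coriolis parameter at 56°S:
f = 2Ω sin φ = 2 × 7.29×10⁻⁵ × sin 56° = 1.21×10⁻⁴ s⁻¹
Height gradient: |∂Z/∂n| = 120 m / 819000 m = 1.47×10⁻⁴
On a pressure surface, geostrophic balance gives V_g = (g/f)|∂Z/∂n|:
V_g = 9.81 × 1.47×10⁻⁴ / 1.21×10⁻⁴ = 11.9 m/s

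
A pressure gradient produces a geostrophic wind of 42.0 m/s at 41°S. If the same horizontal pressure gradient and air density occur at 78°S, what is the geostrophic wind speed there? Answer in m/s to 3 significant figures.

With the same pressure gradient and density, V_g ∝ 1/f ∝ 1/sin φ.
V₂ = V₁ · sin φ₁ / sin φ₂ = 42.0 × sin 41° / sin 78°
V₂ = 42.0 × 0.6561/0.9781 = 28.2 m/s

28.2 m/s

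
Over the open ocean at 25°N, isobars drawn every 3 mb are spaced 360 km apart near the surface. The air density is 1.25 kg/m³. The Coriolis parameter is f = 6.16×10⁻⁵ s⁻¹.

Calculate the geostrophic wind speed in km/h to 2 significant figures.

39 km/h

Pressure gradient: |∂P/∂n| = 300 Pa / 360000 m = 8.33×10⁻⁴ Pa/m
Geostrophic balance (pressure-gradient force = Coriolis force):
V_g = (1/(fρ)) |∂P/∂n| = 8.33×10⁻⁴ / (6.16×10⁻⁵ × 1.25) = 10.8 m/s
Converting: 10.8 m/s × 3.6 = 39 km/h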